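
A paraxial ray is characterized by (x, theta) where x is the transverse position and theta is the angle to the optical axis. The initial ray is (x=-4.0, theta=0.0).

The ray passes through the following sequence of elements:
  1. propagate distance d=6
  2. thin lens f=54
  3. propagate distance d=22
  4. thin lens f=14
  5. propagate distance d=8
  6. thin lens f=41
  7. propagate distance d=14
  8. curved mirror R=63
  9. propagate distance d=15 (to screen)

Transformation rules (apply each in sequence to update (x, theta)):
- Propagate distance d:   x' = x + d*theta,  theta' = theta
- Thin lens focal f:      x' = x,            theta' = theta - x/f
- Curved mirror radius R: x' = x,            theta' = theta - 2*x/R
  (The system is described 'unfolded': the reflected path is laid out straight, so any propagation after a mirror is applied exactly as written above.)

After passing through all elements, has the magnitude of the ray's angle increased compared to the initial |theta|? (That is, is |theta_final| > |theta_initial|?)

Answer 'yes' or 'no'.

Initial: x=-4.0000 theta=0.0000
After 1 (propagate distance d=6): x=-4.0000 theta=0.0000
After 2 (thin lens f=54): x=-4.0000 theta=2/27 (≈0.0741)
After 3 (propagate distance d=22): x=-64/27 (≈-2.3704) theta=2/27 (≈0.0741)
After 4 (thin lens f=14): x=-64/27 (≈-2.3704) theta=46/189 (≈0.2434)
After 5 (propagate distance d=8): x=-80/189 (≈-0.4233) theta=46/189 (≈0.2434)
After 6 (thin lens f=41): x=-80/189 (≈-0.4233) theta=1966/7749 (≈0.2537)
After 7 (propagate distance d=14): x=24244/7749 (≈3.1287) theta=1966/7749 (≈0.2537)
After 8 (curved mirror R=63): x=24244/7749 (≈3.1287) theta=75370/488187 (≈0.1544)
After 9 (propagate distance d=15 (to screen)): x=885974/162729 (≈5.4445) theta=75370/488187 (≈0.1544)
|theta_initial|=0.0000 |theta_final|=75370/488187 (≈0.1544) -> increased

Answer: yes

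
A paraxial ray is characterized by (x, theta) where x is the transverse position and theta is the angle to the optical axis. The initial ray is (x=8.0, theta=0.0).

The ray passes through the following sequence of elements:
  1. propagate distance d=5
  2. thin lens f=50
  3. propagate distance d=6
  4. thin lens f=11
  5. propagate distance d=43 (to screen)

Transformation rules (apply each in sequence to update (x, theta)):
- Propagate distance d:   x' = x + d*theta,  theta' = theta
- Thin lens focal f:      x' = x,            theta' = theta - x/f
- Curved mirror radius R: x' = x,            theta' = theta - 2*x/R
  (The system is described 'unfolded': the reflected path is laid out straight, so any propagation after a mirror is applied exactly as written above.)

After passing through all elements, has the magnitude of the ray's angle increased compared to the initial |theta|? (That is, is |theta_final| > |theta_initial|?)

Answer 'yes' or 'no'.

Initial: x=8.0000 theta=0.0000
After 1 (propagate distance d=5): x=8.0000 theta=0.0000
After 2 (thin lens f=50): x=8.0000 theta=-0.1600
After 3 (propagate distance d=6): x=7.0400 theta=-0.1600
After 4 (thin lens f=11): x=7.0400 theta=-0.8000
After 5 (propagate distance d=43 (to screen)): x=-27.3600 theta=-0.8000
|theta_initial|=0.0000 |theta_final|=0.8000 -> increased

Answer: yes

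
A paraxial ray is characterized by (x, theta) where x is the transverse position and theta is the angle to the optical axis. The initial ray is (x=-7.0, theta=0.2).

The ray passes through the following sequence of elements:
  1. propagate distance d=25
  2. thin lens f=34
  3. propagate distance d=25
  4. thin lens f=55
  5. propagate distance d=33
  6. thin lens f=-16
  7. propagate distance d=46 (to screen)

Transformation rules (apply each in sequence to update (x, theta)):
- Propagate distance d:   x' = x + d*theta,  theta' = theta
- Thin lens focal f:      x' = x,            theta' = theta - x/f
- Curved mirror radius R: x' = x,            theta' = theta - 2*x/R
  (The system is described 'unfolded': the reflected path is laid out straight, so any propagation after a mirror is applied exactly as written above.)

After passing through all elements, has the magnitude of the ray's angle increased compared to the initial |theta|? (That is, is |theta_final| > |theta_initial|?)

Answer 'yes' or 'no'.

Answer: yes

Derivation:
Initial: x=-7.0000 theta=0.2000
After 1 (propagate distance d=25): x=-2.0000 theta=0.2000
After 2 (thin lens f=34): x=-2.0000 theta=22/85 (≈0.2588)
After 3 (propagate distance d=25): x=76/17 (≈4.4706) theta=22/85 (≈0.2588)
After 4 (thin lens f=55): x=76/17 (≈4.4706) theta=166/935 (≈0.1775)
After 5 (propagate distance d=33): x=878/85 (≈10.3294) theta=166/935 (≈0.1775)
After 6 (thin lens f=-16): x=878/85 (≈10.3294) theta=6157/7480 (≈0.8231)
After 7 (propagate distance d=46 (to screen)): x=180243/3740 (≈48.1933) theta=6157/7480 (≈0.8231)
|theta_initial|=0.2000 |theta_final|=6157/7480 (≈0.8231) -> increased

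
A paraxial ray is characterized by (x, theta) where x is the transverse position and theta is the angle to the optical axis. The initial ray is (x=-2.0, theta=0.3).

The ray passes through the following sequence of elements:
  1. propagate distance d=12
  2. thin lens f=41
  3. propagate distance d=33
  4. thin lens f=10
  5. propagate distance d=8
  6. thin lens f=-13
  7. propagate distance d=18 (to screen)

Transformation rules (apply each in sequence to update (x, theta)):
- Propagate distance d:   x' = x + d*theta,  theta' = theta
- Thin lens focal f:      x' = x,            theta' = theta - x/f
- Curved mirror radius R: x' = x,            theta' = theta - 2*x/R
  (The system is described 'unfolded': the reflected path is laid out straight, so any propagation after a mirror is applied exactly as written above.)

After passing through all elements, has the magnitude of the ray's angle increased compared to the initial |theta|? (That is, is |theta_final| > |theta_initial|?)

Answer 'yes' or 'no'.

Answer: yes

Derivation:
Initial: x=-2.0000 theta=0.3000
After 1 (propagate distance d=12): x=1.6000 theta=0.3000
After 2 (thin lens f=41): x=1.6000 theta=107/410 (≈0.2610)
After 3 (propagate distance d=33): x=4187/410 (≈10.2122) theta=107/410 (≈0.2610)
After 4 (thin lens f=10): x=4187/410 (≈10.2122) theta=-3117/4100 (≈-0.7602)
After 5 (propagate distance d=8): x=8467/2050 (≈4.1302) theta=-3117/4100 (≈-0.7602)
After 6 (thin lens f=-13): x=8467/2050 (≈4.1302) theta=-23587/53300 (≈-0.4425)
After 7 (propagate distance d=18 (to screen)): x=-51106/13325 (≈-3.8353) theta=-23587/53300 (≈-0.4425)
|theta_initial|=0.3000 |theta_final|=23587/53300 (≈0.4425) -> increased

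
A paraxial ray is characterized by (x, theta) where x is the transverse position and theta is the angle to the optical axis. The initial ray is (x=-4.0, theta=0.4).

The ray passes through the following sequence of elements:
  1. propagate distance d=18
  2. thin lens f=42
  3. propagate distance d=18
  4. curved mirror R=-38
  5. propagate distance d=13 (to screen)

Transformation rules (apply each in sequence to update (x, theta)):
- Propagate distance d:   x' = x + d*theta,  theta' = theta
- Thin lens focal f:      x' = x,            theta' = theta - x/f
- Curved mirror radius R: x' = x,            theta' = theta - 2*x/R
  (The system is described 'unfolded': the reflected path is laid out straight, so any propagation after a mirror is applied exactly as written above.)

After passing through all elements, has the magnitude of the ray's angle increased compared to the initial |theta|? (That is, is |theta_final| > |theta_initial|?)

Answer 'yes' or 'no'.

Initial: x=-4.0000 theta=0.4000
After 1 (propagate distance d=18): x=3.2000 theta=0.4000
After 2 (thin lens f=42): x=3.2000 theta=34/105 (≈0.3238)
After 3 (propagate distance d=18): x=316/35 (≈9.0286) theta=34/105 (≈0.3238)
After 4 (curved mirror R=-38): x=316/35 (≈9.0286) theta=1594/1995 (≈0.7990)
After 5 (propagate distance d=13 (to screen)): x=38734/1995 (≈19.4155) theta=1594/1995 (≈0.7990)
|theta_initial|=0.4000 |theta_final|=1594/1995 (≈0.7990) -> increased

Answer: yes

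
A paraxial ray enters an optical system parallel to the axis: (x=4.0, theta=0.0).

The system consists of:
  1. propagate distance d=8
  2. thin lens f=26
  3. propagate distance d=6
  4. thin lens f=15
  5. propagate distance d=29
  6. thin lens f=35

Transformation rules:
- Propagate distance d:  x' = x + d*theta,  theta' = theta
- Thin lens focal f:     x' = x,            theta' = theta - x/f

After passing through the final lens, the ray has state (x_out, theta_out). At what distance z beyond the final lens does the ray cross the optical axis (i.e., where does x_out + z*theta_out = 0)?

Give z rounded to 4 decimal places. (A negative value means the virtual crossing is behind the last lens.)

Initial: x=4.0000 theta=0.0000
After 1 (propagate distance d=8): x=4.0000 theta=0.0000
After 2 (thin lens f=26): x=4.0000 theta=-2/13 (≈-0.1538)
After 3 (propagate distance d=6): x=40/13 (≈3.0769) theta=-2/13 (≈-0.1538)
After 4 (thin lens f=15): x=40/13 (≈3.0769) theta=-14/39 (≈-0.3590)
After 5 (propagate distance d=29): x=-22/3 (≈-7.3333) theta=-14/39 (≈-0.3590)
After 6 (thin lens f=35): x=-22/3 (≈-7.3333) theta=-68/455 (≈-0.1495)
z_focus = -x_out/theta_out = -(-22/3)/(-68/455) = -5005/102 ≈ -49.0686
Rounded to 4 decimal places: z = -49.0686

Answer: -49.0686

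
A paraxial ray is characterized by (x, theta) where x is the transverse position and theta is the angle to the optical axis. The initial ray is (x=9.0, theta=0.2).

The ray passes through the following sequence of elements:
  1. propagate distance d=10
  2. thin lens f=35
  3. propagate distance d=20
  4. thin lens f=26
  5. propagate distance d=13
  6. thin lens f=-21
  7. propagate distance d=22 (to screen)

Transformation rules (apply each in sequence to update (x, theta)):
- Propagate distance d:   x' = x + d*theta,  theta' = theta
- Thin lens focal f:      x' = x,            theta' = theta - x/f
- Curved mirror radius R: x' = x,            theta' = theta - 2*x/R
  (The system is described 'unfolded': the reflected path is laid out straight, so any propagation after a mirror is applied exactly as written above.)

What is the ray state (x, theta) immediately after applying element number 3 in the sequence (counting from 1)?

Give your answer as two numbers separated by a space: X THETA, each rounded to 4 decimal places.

Answer: 8.7143 -0.1143

Derivation:
Initial: x=9.0000 theta=0.2000
After 1 (propagate distance d=10): x=11.0000 theta=0.2000
After 2 (thin lens f=35): x=11.0000 theta=-4/35 (≈-0.1143)
After 3 (propagate distance d=20): x=61/7 (≈8.7143) theta=-4/35 (≈-0.1143)
Rounded to 4 decimal places: x = 8.7143, theta = -0.1143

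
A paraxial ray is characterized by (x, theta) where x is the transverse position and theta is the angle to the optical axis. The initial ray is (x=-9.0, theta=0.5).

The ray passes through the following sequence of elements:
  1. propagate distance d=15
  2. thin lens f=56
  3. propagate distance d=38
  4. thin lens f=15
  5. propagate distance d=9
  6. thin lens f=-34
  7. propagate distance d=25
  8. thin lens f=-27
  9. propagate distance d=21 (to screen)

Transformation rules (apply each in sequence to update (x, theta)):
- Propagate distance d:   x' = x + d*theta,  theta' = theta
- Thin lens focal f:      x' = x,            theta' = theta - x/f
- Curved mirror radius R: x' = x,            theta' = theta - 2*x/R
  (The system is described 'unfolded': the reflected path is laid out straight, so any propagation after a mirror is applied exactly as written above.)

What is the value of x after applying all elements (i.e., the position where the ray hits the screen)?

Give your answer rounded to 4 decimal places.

Answer: -1.3374

Derivation:
Initial: x=-9.0000 theta=0.5000
After 1 (propagate distance d=15): x=-1.5000 theta=0.5000
After 2 (thin lens f=56): x=-1.5000 theta=59/112 (≈0.5268)
After 3 (propagate distance d=38): x=1037/56 (≈18.5179) theta=59/112 (≈0.5268)
After 4 (thin lens f=15): x=1037/56 (≈18.5179) theta=-1189/1680 (≈-0.7077)
After 5 (propagate distance d=9): x=6803/560 (≈12.1482) theta=-1189/1680 (≈-0.7077)
After 6 (thin lens f=-34): x=6803/560 (≈12.1482) theta=-20017/57120 (≈-0.3504)
After 7 (propagate distance d=25): x=193481/57120 (≈3.3873) theta=-20017/57120 (≈-0.3504)
After 8 (thin lens f=-27): x=193481/57120 (≈3.3873) theta=-173489/771120 (≈-0.2250)
After 9 (propagate distance d=21 (to screen)): x=-687517/514080 (≈-1.3374) theta=-173489/771120 (≈-0.2250)
Rounded to 4 decimal places: x = -1.3374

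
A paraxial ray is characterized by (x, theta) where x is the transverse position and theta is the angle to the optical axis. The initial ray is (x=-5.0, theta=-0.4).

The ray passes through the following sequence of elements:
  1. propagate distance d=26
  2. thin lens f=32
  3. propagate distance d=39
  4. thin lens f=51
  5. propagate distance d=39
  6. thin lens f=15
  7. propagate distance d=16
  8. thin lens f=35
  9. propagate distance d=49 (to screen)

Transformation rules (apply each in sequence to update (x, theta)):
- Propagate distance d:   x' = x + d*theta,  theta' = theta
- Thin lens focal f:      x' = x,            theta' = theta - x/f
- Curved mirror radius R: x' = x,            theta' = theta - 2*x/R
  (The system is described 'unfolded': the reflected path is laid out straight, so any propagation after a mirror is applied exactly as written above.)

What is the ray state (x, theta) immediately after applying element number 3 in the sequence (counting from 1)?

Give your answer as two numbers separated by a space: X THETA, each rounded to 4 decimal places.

Answer: -12.2313 0.0813

Derivation:
Initial: x=-5.0000 theta=-0.4000
After 1 (propagate distance d=26): x=-15.4000 theta=-0.4000
After 2 (thin lens f=32): x=-15.4000 theta=13/160 (≈0.0813)
After 3 (propagate distance d=39): x=-1957/160 (≈-12.2313) theta=13/160 (≈0.0813)
Rounded to 4 decimal places: x = -12.2313, theta = 0.0813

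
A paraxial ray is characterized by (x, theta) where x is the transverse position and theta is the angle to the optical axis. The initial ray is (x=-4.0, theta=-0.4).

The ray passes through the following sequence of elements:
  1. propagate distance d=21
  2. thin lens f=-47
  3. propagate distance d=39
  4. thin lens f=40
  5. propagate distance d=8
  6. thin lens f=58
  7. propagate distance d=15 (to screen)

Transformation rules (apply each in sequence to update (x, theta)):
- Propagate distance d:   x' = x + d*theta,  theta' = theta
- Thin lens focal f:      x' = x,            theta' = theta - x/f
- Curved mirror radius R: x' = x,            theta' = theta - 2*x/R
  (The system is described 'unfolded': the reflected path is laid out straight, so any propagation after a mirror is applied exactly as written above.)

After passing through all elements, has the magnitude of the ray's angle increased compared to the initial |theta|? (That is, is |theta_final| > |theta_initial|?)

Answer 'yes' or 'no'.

Answer: yes

Derivation:
Initial: x=-4.0000 theta=-0.4000
After 1 (propagate distance d=21): x=-12.4000 theta=-0.4000
After 2 (thin lens f=-47): x=-12.4000 theta=-156/235 (≈-0.6638)
After 3 (propagate distance d=39): x=-8998/235 (≈-38.2894) theta=-156/235 (≈-0.6638)
After 4 (thin lens f=40): x=-8998/235 (≈-38.2894) theta=1379/4700 (≈0.2934)
After 5 (propagate distance d=8): x=-42232/1175 (≈-35.9421) theta=1379/4700 (≈0.2934)
After 6 (thin lens f=58): x=-42232/1175 (≈-35.9421) theta=24891/27260 (≈0.9131)
After 7 (propagate distance d=15 (to screen)): x=-3032087/136300 (≈-22.2457) theta=24891/27260 (≈0.9131)
|theta_initial|=0.4000 |theta_final|=24891/27260 (≈0.9131) -> increased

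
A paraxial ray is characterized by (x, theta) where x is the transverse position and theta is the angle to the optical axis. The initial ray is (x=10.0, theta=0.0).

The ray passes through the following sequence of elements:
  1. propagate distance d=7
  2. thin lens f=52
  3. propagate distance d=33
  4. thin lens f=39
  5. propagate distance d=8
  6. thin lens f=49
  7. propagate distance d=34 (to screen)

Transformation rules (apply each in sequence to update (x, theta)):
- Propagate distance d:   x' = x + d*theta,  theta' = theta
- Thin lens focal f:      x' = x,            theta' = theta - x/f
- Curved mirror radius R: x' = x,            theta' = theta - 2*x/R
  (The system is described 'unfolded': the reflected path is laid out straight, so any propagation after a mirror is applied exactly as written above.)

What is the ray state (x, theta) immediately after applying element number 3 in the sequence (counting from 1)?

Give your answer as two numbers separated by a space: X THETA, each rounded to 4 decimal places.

Answer: 3.6538 -0.1923

Derivation:
Initial: x=10.0000 theta=0.0000
After 1 (propagate distance d=7): x=10.0000 theta=0.0000
After 2 (thin lens f=52): x=10.0000 theta=-5/26 (≈-0.1923)
After 3 (propagate distance d=33): x=95/26 (≈3.6538) theta=-5/26 (≈-0.1923)
Rounded to 4 decimal places: x = 3.6538, theta = -0.1923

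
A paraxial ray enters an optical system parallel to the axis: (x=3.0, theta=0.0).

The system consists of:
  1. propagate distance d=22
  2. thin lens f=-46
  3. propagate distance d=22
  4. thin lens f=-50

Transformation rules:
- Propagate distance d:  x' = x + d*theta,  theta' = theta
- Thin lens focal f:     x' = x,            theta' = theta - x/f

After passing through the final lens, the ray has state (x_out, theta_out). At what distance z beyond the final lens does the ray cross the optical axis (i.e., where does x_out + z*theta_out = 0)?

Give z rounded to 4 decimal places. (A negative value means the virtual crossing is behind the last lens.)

Answer: -28.8136

Derivation:
Initial: x=3.0000 theta=0.0000
After 1 (propagate distance d=22): x=3.0000 theta=0.0000
After 2 (thin lens f=-46): x=3.0000 theta=3/46 (≈0.0652)
After 3 (propagate distance d=22): x=102/23 (≈4.4348) theta=3/46 (≈0.0652)
After 4 (thin lens f=-50): x=102/23 (≈4.4348) theta=177/1150 (≈0.1539)
z_focus = -x_out/theta_out = -(102/23)/(177/1150) = -1700/59 ≈ -28.8136
Rounded to 4 decimal places: z = -28.8136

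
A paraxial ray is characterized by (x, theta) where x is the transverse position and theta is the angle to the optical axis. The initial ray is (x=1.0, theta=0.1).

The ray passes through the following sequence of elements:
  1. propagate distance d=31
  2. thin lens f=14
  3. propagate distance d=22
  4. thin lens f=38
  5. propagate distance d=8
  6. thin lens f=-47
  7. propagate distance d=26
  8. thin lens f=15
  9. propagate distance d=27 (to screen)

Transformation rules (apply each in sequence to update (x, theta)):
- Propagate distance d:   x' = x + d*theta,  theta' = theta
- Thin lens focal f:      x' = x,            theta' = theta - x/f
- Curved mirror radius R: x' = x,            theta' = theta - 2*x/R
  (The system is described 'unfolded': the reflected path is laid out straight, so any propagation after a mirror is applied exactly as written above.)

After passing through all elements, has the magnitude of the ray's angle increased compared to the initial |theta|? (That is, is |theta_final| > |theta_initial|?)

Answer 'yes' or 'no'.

Answer: yes

Derivation:
Initial: x=1.0000 theta=0.1000
After 1 (propagate distance d=31): x=4.1000 theta=0.1000
After 2 (thin lens f=14): x=4.1000 theta=-27/140 (≈-0.1929)
After 3 (propagate distance d=22): x=-1/7 (≈-0.1429) theta=-27/140 (≈-0.1929)
After 4 (thin lens f=38): x=-1/7 (≈-0.1429) theta=-503/2660 (≈-0.1891)
After 5 (propagate distance d=8): x=-1101/665 (≈-1.6556) theta=-503/2660 (≈-0.1891)
After 6 (thin lens f=-47): x=-1101/665 (≈-1.6556) theta=-5609/25004 (≈-0.2243)
After 7 (propagate distance d=26): x=-468079/62510 (≈-7.4881) theta=-5609/25004 (≈-0.2243)
After 8 (thin lens f=15): x=-468079/62510 (≈-7.4881) theta=515483/1875300 (≈0.2749)
After 9 (propagate distance d=27 (to screen)): x=-41443/625100 (≈-0.0663) theta=515483/1875300 (≈0.2749)
|theta_initial|=0.1000 |theta_final|=515483/1875300 (≈0.2749) -> increased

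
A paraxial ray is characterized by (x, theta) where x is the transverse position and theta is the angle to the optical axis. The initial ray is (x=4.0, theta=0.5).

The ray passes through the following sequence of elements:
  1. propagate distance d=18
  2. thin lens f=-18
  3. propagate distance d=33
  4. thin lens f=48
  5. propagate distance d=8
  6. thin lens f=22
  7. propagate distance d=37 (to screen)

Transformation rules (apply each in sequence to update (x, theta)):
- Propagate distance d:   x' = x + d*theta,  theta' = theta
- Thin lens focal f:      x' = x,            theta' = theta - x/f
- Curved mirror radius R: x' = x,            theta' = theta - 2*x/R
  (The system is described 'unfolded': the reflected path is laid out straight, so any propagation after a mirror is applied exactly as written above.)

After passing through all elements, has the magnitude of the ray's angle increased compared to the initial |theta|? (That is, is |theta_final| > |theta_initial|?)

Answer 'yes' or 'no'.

Answer: yes

Derivation:
Initial: x=4.0000 theta=0.5000
After 1 (propagate distance d=18): x=13.0000 theta=0.5000
After 2 (thin lens f=-18): x=13.0000 theta=11/9 (≈1.2222)
After 3 (propagate distance d=33): x=160/3 (≈53.3333) theta=11/9 (≈1.2222)
After 4 (thin lens f=48): x=160/3 (≈53.3333) theta=1/9 (≈0.1111)
After 5 (propagate distance d=8): x=488/9 (≈54.2222) theta=1/9 (≈0.1111)
After 6 (thin lens f=22): x=488/9 (≈54.2222) theta=-233/99 (≈-2.3535)
After 7 (propagate distance d=37 (to screen)): x=-3253/99 (≈-32.8586) theta=-233/99 (≈-2.3535)
|theta_initial|=0.5000 |theta_final|=233/99 (≈2.3535) -> increased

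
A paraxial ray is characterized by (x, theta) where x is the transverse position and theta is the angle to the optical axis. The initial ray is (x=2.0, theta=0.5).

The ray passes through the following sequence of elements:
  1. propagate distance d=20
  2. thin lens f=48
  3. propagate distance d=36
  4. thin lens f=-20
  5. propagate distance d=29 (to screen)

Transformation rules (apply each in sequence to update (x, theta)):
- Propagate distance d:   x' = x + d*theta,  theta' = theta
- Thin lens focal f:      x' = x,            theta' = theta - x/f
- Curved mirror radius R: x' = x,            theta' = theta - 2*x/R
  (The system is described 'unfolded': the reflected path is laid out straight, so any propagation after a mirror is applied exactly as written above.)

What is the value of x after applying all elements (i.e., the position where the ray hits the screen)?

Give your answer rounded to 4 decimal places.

Answer: 58.7000

Derivation:
Initial: x=2.0000 theta=0.5000
After 1 (propagate distance d=20): x=12.0000 theta=0.5000
After 2 (thin lens f=48): x=12.0000 theta=0.2500
After 3 (propagate distance d=36): x=21.0000 theta=0.2500
After 4 (thin lens f=-20): x=21.0000 theta=1.3000
After 5 (propagate distance d=29 (to screen)): x=58.7000 theta=1.3000
Rounded to 4 decimal places: x = 58.7000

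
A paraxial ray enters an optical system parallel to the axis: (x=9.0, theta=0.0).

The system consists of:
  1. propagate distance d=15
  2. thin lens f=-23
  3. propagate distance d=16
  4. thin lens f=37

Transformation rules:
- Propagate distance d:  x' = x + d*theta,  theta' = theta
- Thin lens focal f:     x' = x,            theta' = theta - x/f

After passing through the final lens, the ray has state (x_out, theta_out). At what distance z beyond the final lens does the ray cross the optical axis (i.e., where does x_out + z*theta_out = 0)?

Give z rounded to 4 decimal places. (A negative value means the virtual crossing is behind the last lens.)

Initial: x=9.0000 theta=0.0000
After 1 (propagate distance d=15): x=9.0000 theta=0.0000
After 2 (thin lens f=-23): x=9.0000 theta=9/23 (≈0.3913)
After 3 (propagate distance d=16): x=351/23 (≈15.2609) theta=9/23 (≈0.3913)
After 4 (thin lens f=37): x=351/23 (≈15.2609) theta=-18/851 (≈-0.0212)
z_focus = -x_out/theta_out = -(351/23)/(-18/851) = 721.5000
Rounded to 4 decimal places: z = 721.5000

Answer: 721.5000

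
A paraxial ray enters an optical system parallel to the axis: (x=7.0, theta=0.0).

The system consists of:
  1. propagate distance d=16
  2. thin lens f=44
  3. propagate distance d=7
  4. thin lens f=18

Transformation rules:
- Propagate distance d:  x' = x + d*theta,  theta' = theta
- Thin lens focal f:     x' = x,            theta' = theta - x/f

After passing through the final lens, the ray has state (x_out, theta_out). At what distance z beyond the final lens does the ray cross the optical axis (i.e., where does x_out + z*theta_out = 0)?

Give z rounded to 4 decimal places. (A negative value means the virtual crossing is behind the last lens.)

Answer: 12.1091

Derivation:
Initial: x=7.0000 theta=0.0000
After 1 (propagate distance d=16): x=7.0000 theta=0.0000
After 2 (thin lens f=44): x=7.0000 theta=-7/44 (≈-0.1591)
After 3 (propagate distance d=7): x=259/44 (≈5.8864) theta=-7/44 (≈-0.1591)
After 4 (thin lens f=18): x=259/44 (≈5.8864) theta=-35/72 (≈-0.4861)
z_focus = -x_out/theta_out = -(259/44)/(-35/72) = 666/55 ≈ 12.1091
Rounded to 4 decimal places: z = 12.1091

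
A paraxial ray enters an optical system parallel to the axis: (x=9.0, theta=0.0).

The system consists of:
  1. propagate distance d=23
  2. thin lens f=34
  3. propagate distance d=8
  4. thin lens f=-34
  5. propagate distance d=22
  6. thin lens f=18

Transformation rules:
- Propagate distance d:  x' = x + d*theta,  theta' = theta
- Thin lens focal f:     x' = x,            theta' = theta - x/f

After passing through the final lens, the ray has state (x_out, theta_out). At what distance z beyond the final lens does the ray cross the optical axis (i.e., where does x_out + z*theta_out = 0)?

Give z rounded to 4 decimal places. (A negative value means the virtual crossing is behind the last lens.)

Initial: x=9.0000 theta=0.0000
After 1 (propagate distance d=23): x=9.0000 theta=0.0000
After 2 (thin lens f=34): x=9.0000 theta=-9/34 (≈-0.2647)
After 3 (propagate distance d=8): x=117/17 (≈6.8824) theta=-9/34 (≈-0.2647)
After 4 (thin lens f=-34): x=117/17 (≈6.8824) theta=-18/289 (≈-0.0623)
After 5 (propagate distance d=22): x=1593/289 (≈5.5121) theta=-18/289 (≈-0.0623)
After 6 (thin lens f=18): x=1593/289 (≈5.5121) theta=-213/578 (≈-0.3685)
z_focus = -x_out/theta_out = -(1593/289)/(-213/578) = 1062/71 ≈ 14.9577
Rounded to 4 decimal places: z = 14.9577

Answer: 14.9577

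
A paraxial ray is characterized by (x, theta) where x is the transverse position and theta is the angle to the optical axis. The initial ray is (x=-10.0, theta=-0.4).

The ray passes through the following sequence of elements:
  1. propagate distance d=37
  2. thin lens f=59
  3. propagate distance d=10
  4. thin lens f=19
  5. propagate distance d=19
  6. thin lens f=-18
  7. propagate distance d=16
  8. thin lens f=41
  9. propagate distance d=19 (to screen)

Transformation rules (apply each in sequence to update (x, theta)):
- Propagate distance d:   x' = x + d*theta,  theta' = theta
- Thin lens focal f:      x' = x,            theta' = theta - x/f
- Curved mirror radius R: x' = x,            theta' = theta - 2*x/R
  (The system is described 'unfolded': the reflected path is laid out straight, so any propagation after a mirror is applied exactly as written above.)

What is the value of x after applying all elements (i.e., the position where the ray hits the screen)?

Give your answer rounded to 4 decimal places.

Initial: x=-10.0000 theta=-0.4000
After 1 (propagate distance d=37): x=-24.8000 theta=-0.4000
After 2 (thin lens f=59): x=-24.8000 theta=6/295 (≈0.0203)
After 3 (propagate distance d=10): x=-7256/295 (≈-24.5966) theta=6/295 (≈0.0203)
After 4 (thin lens f=19): x=-7256/295 (≈-24.5966) theta=1474/1121 (≈1.3149)
After 5 (propagate distance d=19): x=114/295 (≈0.3864) theta=1474/1121 (≈1.3149)
After 6 (thin lens f=-18): x=114/295 (≈0.3864) theta=22471/16815 (≈1.3364)
After 7 (propagate distance d=16): x=366034/16815 (≈21.7683) theta=22471/16815 (≈1.3364)
After 8 (thin lens f=41): x=366034/16815 (≈21.7683) theta=555277/689415 (≈0.8054)
After 9 (propagate distance d=19 (to screen)): x=8519219/229805 (≈37.0715) theta=555277/689415 (≈0.8054)
Rounded to 4 decimal places: x = 37.0715

Answer: 37.0715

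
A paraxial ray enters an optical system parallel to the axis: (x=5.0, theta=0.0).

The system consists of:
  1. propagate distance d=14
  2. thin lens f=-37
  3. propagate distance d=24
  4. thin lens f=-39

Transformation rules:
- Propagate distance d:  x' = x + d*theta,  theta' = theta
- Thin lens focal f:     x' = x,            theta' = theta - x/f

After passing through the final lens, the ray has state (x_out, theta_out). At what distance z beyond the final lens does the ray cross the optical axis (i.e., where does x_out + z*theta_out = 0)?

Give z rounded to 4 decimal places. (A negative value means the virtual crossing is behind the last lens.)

Initial: x=5.0000 theta=0.0000
After 1 (propagate distance d=14): x=5.0000 theta=0.0000
After 2 (thin lens f=-37): x=5.0000 theta=5/37 (≈0.1351)
After 3 (propagate distance d=24): x=305/37 (≈8.2432) theta=5/37 (≈0.1351)
After 4 (thin lens f=-39): x=305/37 (≈8.2432) theta=500/1443 (≈0.3465)
z_focus = -x_out/theta_out = -(305/37)/(500/1443) = -23.7900
Rounded to 4 decimal places: z = -23.7900

Answer: -23.7900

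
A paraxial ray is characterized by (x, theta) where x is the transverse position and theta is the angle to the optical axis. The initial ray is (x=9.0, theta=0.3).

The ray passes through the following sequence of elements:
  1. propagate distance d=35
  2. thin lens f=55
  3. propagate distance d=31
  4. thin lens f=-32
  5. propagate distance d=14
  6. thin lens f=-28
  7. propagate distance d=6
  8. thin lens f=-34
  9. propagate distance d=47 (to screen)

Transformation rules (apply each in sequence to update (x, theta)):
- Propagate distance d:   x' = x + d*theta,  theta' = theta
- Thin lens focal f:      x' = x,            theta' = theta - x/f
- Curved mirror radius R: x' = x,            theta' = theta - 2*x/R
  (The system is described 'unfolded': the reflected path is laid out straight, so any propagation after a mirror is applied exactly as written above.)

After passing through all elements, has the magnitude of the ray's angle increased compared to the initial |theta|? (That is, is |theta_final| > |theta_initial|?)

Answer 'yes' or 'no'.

Answer: yes

Derivation:
Initial: x=9.0000 theta=0.3000
After 1 (propagate distance d=35): x=19.5000 theta=0.3000
After 2 (thin lens f=55): x=19.5000 theta=-3/55 (≈-0.0545)
After 3 (propagate distance d=31): x=1959/110 (≈17.8091) theta=-3/55 (≈-0.0545)
After 4 (thin lens f=-32): x=1959/110 (≈17.8091) theta=1767/3520 (≈0.5020)
After 5 (propagate distance d=14): x=43713/1760 (≈24.8369) theta=1767/3520 (≈0.5020)
After 6 (thin lens f=-28): x=43713/1760 (≈24.8369) theta=68451/49280 (≈1.3890)
After 7 (propagate distance d=6): x=163467/4928 (≈33.1711) theta=68451/49280 (≈1.3890)
After 8 (thin lens f=-34): x=163467/4928 (≈33.1711) theta=990501/418880 (≈2.3646)
After 9 (propagate distance d=47 (to screen)): x=30224121/209440 (≈144.3092) theta=990501/418880 (≈2.3646)
|theta_initial|=0.3000 |theta_final|=990501/418880 (≈2.3646) -> increased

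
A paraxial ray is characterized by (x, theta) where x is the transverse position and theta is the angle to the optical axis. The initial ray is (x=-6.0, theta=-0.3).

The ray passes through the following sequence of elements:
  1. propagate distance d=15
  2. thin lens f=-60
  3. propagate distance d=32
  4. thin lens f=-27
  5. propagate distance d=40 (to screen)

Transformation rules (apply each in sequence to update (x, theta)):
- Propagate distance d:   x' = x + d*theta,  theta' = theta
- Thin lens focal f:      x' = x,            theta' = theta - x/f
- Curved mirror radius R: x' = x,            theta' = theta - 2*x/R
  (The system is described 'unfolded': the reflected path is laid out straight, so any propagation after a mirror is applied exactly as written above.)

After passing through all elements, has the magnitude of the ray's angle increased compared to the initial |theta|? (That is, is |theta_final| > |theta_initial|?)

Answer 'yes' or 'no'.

Initial: x=-6.0000 theta=-0.3000
After 1 (propagate distance d=15): x=-10.5000 theta=-0.3000
After 2 (thin lens f=-60): x=-10.5000 theta=-0.4750
After 3 (propagate distance d=32): x=-25.7000 theta=-0.4750
After 4 (thin lens f=-27): x=-25.7000 theta=-1541/1080 (≈-1.4269)
After 5 (propagate distance d=40 (to screen)): x=-22349/270 (≈-82.7741) theta=-1541/1080 (≈-1.4269)
|theta_initial|=0.3000 |theta_final|=1541/1080 (≈1.4269) -> increased

Answer: yes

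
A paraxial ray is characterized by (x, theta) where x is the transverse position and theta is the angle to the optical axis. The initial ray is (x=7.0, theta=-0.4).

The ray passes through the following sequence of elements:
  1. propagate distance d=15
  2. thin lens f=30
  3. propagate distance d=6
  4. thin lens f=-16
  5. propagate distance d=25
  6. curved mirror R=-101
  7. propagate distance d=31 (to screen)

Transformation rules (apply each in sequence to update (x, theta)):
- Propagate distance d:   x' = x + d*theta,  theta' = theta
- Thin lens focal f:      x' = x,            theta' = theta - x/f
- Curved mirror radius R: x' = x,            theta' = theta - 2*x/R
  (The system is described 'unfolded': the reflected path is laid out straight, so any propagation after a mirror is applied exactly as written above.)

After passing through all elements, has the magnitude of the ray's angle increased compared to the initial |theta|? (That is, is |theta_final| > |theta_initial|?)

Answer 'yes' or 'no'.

Initial: x=7.0000 theta=-0.4000
After 1 (propagate distance d=15): x=1.0000 theta=-0.4000
After 2 (thin lens f=30): x=1.0000 theta=-13/30 (≈-0.4333)
After 3 (propagate distance d=6): x=-1.6000 theta=-13/30 (≈-0.4333)
After 4 (thin lens f=-16): x=-1.6000 theta=-8/15 (≈-0.5333)
After 5 (propagate distance d=25): x=-224/15 (≈-14.9333) theta=-8/15 (≈-0.5333)
After 6 (curved mirror R=-101): x=-224/15 (≈-14.9333) theta=-1256/1515 (≈-0.8290)
After 7 (propagate distance d=31 (to screen)): x=-4104/101 (≈-40.6337) theta=-1256/1515 (≈-0.8290)
|theta_initial|=0.4000 |theta_final|=1256/1515 (≈0.8290) -> increased

Answer: yes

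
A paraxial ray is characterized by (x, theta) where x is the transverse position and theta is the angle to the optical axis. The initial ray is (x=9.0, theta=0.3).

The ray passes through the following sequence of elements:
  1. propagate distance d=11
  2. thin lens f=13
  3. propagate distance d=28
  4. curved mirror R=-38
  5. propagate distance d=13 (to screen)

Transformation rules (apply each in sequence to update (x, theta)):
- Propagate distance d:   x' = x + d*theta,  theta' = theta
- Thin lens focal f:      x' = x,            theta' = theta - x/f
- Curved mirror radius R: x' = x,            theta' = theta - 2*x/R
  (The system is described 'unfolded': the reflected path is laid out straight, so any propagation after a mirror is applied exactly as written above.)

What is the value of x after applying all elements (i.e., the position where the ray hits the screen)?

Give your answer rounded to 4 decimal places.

Answer: -18.1555

Derivation:
Initial: x=9.0000 theta=0.3000
After 1 (propagate distance d=11): x=12.3000 theta=0.3000
After 2 (thin lens f=13): x=12.3000 theta=-42/65 (≈-0.6462)
After 3 (propagate distance d=28): x=-753/130 (≈-5.7923) theta=-42/65 (≈-0.6462)
After 4 (curved mirror R=-38): x=-753/130 (≈-5.7923) theta=-2349/2470 (≈-0.9510)
After 5 (propagate distance d=13 (to screen)): x=-22422/1235 (≈-18.1555) theta=-2349/2470 (≈-0.9510)
Rounded to 4 decimal places: x = -18.1555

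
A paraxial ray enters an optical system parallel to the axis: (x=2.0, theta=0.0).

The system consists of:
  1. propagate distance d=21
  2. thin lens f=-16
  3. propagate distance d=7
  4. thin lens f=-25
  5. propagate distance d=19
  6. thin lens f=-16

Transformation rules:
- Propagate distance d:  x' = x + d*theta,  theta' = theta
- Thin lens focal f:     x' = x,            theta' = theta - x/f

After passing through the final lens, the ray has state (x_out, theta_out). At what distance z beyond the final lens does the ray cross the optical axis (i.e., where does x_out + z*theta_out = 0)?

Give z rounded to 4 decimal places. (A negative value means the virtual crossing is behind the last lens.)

Initial: x=2.0000 theta=0.0000
After 1 (propagate distance d=21): x=2.0000 theta=0.0000
After 2 (thin lens f=-16): x=2.0000 theta=0.1250
After 3 (propagate distance d=7): x=2.8750 theta=0.1250
After 4 (thin lens f=-25): x=2.8750 theta=0.2400
After 5 (propagate distance d=19): x=7.4350 theta=0.2400
After 6 (thin lens f=-16): x=7.4350 theta=451/640 (≈0.7047)
z_focus = -x_out/theta_out = -(7.4350)/(451/640) = -23792/2255 ≈ -10.5508
Rounded to 4 decimal places: z = -10.5508

Answer: -10.5508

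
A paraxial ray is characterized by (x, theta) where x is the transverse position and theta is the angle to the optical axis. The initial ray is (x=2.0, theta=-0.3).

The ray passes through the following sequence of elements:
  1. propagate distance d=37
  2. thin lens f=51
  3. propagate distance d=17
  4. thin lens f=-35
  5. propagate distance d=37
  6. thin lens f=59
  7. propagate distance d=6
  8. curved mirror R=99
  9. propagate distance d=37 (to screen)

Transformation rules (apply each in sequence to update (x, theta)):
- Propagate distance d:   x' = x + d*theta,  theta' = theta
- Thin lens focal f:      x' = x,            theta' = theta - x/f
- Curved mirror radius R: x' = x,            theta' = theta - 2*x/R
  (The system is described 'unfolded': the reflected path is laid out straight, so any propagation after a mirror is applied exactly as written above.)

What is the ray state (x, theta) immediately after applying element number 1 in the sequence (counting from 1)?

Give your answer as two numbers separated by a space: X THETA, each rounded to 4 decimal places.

Answer: -9.1000 -0.3000

Derivation:
Initial: x=2.0000 theta=-0.3000
After 1 (propagate distance d=37): x=-9.1000 theta=-0.3000
Rounded to 4 decimal places: x = -9.1000, theta = -0.3000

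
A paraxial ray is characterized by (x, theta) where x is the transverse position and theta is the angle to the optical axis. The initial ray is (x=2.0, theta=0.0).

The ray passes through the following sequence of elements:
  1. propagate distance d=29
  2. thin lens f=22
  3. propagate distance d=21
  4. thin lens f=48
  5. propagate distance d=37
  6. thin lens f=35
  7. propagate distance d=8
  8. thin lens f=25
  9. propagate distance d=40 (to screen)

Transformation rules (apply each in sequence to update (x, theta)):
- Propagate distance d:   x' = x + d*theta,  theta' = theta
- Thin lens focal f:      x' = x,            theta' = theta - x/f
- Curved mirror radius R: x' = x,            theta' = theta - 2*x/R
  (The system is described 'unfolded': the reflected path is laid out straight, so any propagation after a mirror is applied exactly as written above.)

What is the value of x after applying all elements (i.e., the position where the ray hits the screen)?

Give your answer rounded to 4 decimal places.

Answer: 2.1009

Derivation:
Initial: x=2.0000 theta=0.0000
After 1 (propagate distance d=29): x=2.0000 theta=0.0000
After 2 (thin lens f=22): x=2.0000 theta=-1/11 (≈-0.0909)
After 3 (propagate distance d=21): x=1/11 (≈0.0909) theta=-1/11 (≈-0.0909)
After 4 (thin lens f=48): x=1/11 (≈0.0909) theta=-49/528 (≈-0.0928)
After 5 (propagate distance d=37): x=-1765/528 (≈-3.3428) theta=-49/528 (≈-0.0928)
After 6 (thin lens f=35): x=-1765/528 (≈-3.3428) theta=5/1848 (≈0.0027)
After 7 (propagate distance d=8): x=-12275/3696 (≈-3.3212) theta=5/1848 (≈0.0027)
After 8 (thin lens f=25): x=-12275/3696 (≈-3.3212) theta=167/1232 (≈0.1356)
After 9 (propagate distance d=40 (to screen)): x=7765/3696 (≈2.1009) theta=167/1232 (≈0.1356)
Rounded to 4 decimal places: x = 2.1009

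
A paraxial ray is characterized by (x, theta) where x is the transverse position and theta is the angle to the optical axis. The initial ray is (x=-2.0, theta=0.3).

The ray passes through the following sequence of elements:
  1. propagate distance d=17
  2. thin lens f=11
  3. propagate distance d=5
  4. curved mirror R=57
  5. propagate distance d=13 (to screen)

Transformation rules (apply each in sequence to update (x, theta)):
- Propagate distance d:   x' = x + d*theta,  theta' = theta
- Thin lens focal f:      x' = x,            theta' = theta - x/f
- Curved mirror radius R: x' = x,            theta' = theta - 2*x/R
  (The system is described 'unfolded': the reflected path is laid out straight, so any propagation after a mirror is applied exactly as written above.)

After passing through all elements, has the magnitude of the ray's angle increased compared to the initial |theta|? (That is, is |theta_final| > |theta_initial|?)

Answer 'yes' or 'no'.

Answer: no

Derivation:
Initial: x=-2.0000 theta=0.3000
After 1 (propagate distance d=17): x=3.1000 theta=0.3000
After 2 (thin lens f=11): x=3.1000 theta=1/55 (≈0.0182)
After 3 (propagate distance d=5): x=351/110 (≈3.1909) theta=1/55 (≈0.0182)
After 4 (curved mirror R=57): x=351/110 (≈3.1909) theta=-98/1045 (≈-0.0938)
After 5 (propagate distance d=13 (to screen)): x=4121/2090 (≈1.9718) theta=-98/1045 (≈-0.0938)
|theta_initial|=0.3000 |theta_final|=98/1045 (≈0.0938) -> not increased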